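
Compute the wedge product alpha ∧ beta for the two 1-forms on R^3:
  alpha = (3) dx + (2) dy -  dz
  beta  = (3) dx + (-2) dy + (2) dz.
alpha ∧ beta = (-12) dx ∧ dy + (9) dx ∧ dz + (2) dy ∧ dz

Distribute the wedge, using dx_i ∧ dx_j = -dx_j ∧ dx_i and dx_i ∧ dx_i = 0. For each pair (i, j) with i < j, the coefficient of dx_i ∧ dx_j in alpha ∧ beta is (alpha_i * beta_j - alpha_j * beta_i). Collecting: alpha ∧ beta = (-12) dx ∧ dy + (9) dx ∧ dz + (2) dy ∧ dz.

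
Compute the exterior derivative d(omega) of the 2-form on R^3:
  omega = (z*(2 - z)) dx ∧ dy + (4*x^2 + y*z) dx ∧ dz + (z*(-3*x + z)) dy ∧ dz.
d(omega) = (2 - 6*z) dx ∧ dy ∧ dz

For a 2-form omega = sum_{i<j} g_{ij} dx_i ∧ dx_j, the exterior derivative is
  d(omega) = sum_{i<j} d(g_{ij}) ∧ dx_i ∧ dx_j = sum_{i<j, k} (∂g_{ij}/∂x_k) dx_k ∧ dx_i ∧ dx_j.
Expand each term, using dx_k ∧ dx_i ∧ dx_j = sgn(permutation) dx_{(a)} ∧ dx_{(b)} ∧ dx_{(c)} with (a < b < c) sorted:
  d(z*(2 - z)) includes (∂/∂z)(z*(2 - z)) dz = (2 - 2*z) dz, which multiplied by dx ∧ dy gives (2 - 2*z) dx ∧ dy ∧ dz
  d(4*x^2 + y*z) includes (∂/∂y)(4*x^2 + y*z) dy = (z) dy, which multiplied by dx ∧ dz gives (-z) dx ∧ dy ∧ dz
  d(z*(-3*x + z)) includes (∂/∂x)(z*(-3*x + z)) dx = (-3*z) dx, which multiplied by dy ∧ dz gives (-3*z) dx ∧ dy ∧ dz
Collecting like 3-forms: d(omega) = (2 - 6*z) dx ∧ dy ∧ dz.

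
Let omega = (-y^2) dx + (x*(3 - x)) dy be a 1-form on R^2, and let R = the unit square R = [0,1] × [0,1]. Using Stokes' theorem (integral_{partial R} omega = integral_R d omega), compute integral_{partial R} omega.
integral_(partial R) omega = 3

Stokes: integral_partial_R omega = integral_R d omega with d omega = (∂Q/∂x - ∂P/∂y) dx ∧ dy.
  ∂Q/∂x = 3 - 2*x
  ∂P/∂y = -2*y
  integrand = ∂Q/∂x - ∂P/∂y = -2*x + 2*y + 3.
Integrating over R: integral_0^1 integral_0^1 (-2*x + 2*y + 3) dx dy = 3.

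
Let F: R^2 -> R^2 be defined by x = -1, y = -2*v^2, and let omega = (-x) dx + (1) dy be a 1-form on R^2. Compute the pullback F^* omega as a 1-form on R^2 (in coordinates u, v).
F^* omega = (-4*v) dv

Using F^*(f dg) = (f ∘ F) d(g ∘ F), substitute each coordinate x_i by F_i(u, v) in f_i, and replace dx_i by d F_i = (∂F_i/∂u) du + (∂F_i/∂v) dv.
  For the x component: f_1(F) = 1; d F_1 = (0) du + (0) dv
  For the y component: f_2(F) = 1; d F_2 = (0) du + (-4*v) dv
Combining and collecting du, dv coefficients:
  coeff of du: 0
  coeff of dv: -4*v
F^* omega = (-4*v) dv.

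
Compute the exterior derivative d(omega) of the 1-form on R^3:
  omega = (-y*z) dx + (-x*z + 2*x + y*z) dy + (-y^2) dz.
d(omega) = (2) dx ∧ dy + (y) dx ∧ dz + (x - 3*y) dy ∧ dz

For a 1-form omega = sum_i f_i dx_i, the exterior derivative is
  d(omega) = sum_{i < j} (∂f_j/∂x_i - ∂f_i/∂x_j) dx_i ∧ dx_j.
  coefficient of dx ∧ dy: ∂f_2/∂x - ∂f_1/∂y = ∂(-x*z + 2*x + y*z)/∂x - ∂(-y*z)/∂y = 2
  coefficient of dx ∧ dz: ∂f_3/∂x - ∂f_1/∂z = ∂(-y^2)/∂x - ∂(-y*z)/∂z = y
  coefficient of dy ∧ dz: ∂f_3/∂y - ∂f_2/∂z = ∂(-y^2)/∂y - ∂(-x*z + 2*x + y*z)/∂z = x - 3*y
Assembling: d(omega) = (2) dx ∧ dy + (y) dx ∧ dz + (x - 3*y) dy ∧ dz.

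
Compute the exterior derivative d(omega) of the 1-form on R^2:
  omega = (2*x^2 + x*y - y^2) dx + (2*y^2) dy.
d(omega) = (-x + 2*y) dx ∧ dy

For a 1-form omega = sum_i f_i dx_i, the exterior derivative is
  d(omega) = sum_{i < j} (∂f_j/∂x_i - ∂f_i/∂x_j) dx_i ∧ dx_j.
  coefficient of dx ∧ dy: ∂f_2/∂x - ∂f_1/∂y = ∂(2*y^2)/∂x - ∂(2*x^2 + x*y - y^2)/∂y = -x + 2*y
Assembling: d(omega) = (-x + 2*y) dx ∧ dy.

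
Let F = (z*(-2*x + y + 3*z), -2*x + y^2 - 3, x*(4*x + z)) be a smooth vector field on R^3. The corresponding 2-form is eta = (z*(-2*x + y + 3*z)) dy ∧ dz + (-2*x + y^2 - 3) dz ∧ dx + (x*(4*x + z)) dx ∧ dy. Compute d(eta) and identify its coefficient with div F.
d(eta) = (x + 2*y - 2*z) dx ∧ dy ∧ dz; div F = x + 2*y - 2*z

For a 2-form in R^3 of the form above, applying d gives a 3-form with coefficient ∂P/∂x + ∂Q/∂y + ∂R/∂z:
  ∂P/∂x = -2*z
  ∂Q/∂y = 2*y
  ∂R/∂z = x
Sum = x + 2*y - 2*z, which is exactly div F.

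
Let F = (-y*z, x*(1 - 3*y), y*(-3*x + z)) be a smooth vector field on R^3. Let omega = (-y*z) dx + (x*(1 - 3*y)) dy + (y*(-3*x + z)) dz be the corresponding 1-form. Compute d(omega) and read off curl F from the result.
d(omega) = (-3*x + z) dy ∧ dz + (2*y) dz ∧ dx + (-3*y + z + 1) dx ∧ dy; curl F = (-3*x + z, 2*y, -3*y + z + 1)

d omega = sum_{i<j} (∂f_j/∂x_i - ∂f_i/∂x_j) dx_i ∧ dx_j. Under the identification (dy ∧ dz, dz ∧ dx, dx ∧ dy) ↔ (e_x, e_y, e_z), the coefficients are exactly the components of curl F. Compute:
  ∂R/∂y - ∂Q/∂z = (-3*x + z) - (0) = -3*x + z
  ∂P/∂z - ∂R/∂x = (-y) - (-3*y) = 2*y
  ∂Q/∂x - ∂P/∂y = (1 - 3*y) - (-z) = -3*y + z + 1.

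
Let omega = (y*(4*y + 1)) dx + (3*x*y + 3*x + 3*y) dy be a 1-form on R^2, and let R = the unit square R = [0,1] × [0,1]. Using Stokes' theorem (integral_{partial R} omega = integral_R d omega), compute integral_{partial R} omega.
integral_(partial R) omega = -1/2

Stokes: integral_partial_R omega = integral_R d omega with d omega = (∂Q/∂x - ∂P/∂y) dx ∧ dy.
  ∂Q/∂x = 3*y + 3
  ∂P/∂y = 8*y + 1
  integrand = ∂Q/∂x - ∂P/∂y = 2 - 5*y.
Integrating over R: integral_0^1 integral_0^1 (2 - 5*y) dx dy = -1/2.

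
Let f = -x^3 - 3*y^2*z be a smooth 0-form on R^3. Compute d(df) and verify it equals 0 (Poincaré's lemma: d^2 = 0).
d(df) = 0

Step 1: df = sum_i (∂f/∂x_i) dx_i = (-3*x^2) dx + (-6*y*z) dy + (-3*y^2) dz.
Step 2: Apply d again. Using the 1-form formula, the coefficient of dx ∧ dy in d(df) is ∂^2 f/∂x ∂y - ∂^2 f/∂y ∂x = (0) - (0) = 0 (equality of mixed partials for smooth f).
Similarly for dx ∧ dz and dy ∧ dz — all coefficients vanish. So d(df) = 0.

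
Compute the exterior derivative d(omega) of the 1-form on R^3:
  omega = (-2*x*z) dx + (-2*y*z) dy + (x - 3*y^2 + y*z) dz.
d(omega) = (2*x + 1) dx ∧ dz + (-4*y + z) dy ∧ dz

For a 1-form omega = sum_i f_i dx_i, the exterior derivative is
  d(omega) = sum_{i < j} (∂f_j/∂x_i - ∂f_i/∂x_j) dx_i ∧ dx_j.
  coefficient of dx ∧ dz: ∂f_3/∂x - ∂f_1/∂z = ∂(x - 3*y^2 + y*z)/∂x - ∂(-2*x*z)/∂z = 2*x + 1
  coefficient of dy ∧ dz: ∂f_3/∂y - ∂f_2/∂z = ∂(x - 3*y^2 + y*z)/∂y - ∂(-2*y*z)/∂z = -4*y + z
Assembling: d(omega) = (2*x + 1) dx ∧ dz + (-4*y + z) dy ∧ dz.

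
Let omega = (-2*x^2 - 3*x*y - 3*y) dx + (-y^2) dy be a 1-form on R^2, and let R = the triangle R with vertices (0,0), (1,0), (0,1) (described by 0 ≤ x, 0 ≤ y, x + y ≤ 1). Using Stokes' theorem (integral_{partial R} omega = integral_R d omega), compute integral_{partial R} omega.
integral_(partial R) omega = 2

Stokes: integral_partial_R omega = integral_R d omega with d omega = (∂Q/∂x - ∂P/∂y) dx ∧ dy.
  ∂Q/∂x = 0
  ∂P/∂y = -3*x - 3
  integrand = ∂Q/∂x - ∂P/∂y = 3*x + 3.
Integrating over R: integral_0^1 integral_0^{1-x} (3*x + 3) dy dx = 2.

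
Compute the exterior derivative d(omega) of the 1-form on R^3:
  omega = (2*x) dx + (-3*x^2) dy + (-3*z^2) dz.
d(omega) = (-6*x) dx ∧ dy

For a 1-form omega = sum_i f_i dx_i, the exterior derivative is
  d(omega) = sum_{i < j} (∂f_j/∂x_i - ∂f_i/∂x_j) dx_i ∧ dx_j.
  coefficient of dx ∧ dy: ∂f_2/∂x - ∂f_1/∂y = ∂(-3*x^2)/∂x - ∂(2*x)/∂y = -6*x
Assembling: d(omega) = (-6*x) dx ∧ dy.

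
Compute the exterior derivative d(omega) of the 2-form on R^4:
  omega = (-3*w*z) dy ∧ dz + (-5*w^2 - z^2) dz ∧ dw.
d(omega) = (-3*z) dy ∧ dz ∧ dw

For a 2-form omega = sum_{i<j} g_{ij} dx_i ∧ dx_j, the exterior derivative is
  d(omega) = sum_{i<j} d(g_{ij}) ∧ dx_i ∧ dx_j = sum_{i<j, k} (∂g_{ij}/∂x_k) dx_k ∧ dx_i ∧ dx_j.
Expand each term, using dx_k ∧ dx_i ∧ dx_j = sgn(permutation) dx_{(a)} ∧ dx_{(b)} ∧ dx_{(c)} with (a < b < c) sorted:
  d(-3*w*z) includes (∂/∂w)(-3*w*z) dw = (-3*z) dw, which multiplied by dy ∧ dz gives (-3*z) dy ∧ dz ∧ dw
Collecting like 3-forms: d(omega) = (-3*z) dy ∧ dz ∧ dw.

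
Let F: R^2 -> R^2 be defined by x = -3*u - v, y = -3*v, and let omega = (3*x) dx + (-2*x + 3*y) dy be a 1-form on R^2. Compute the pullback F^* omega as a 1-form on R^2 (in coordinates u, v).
F^* omega = (27*u + 9*v) du + (-9*u + 24*v) dv

Using F^*(f dg) = (f ∘ F) d(g ∘ F), substitute each coordinate x_i by F_i(u, v) in f_i, and replace dx_i by d F_i = (∂F_i/∂u) du + (∂F_i/∂v) dv.
  For the x component: f_1(F) = -9*u - 3*v; d F_1 = (-3) du + (-1) dv
  For the y component: f_2(F) = 6*u - 7*v; d F_2 = (0) du + (-3) dv
Combining and collecting du, dv coefficients:
  coeff of du: 27*u + 9*v
  coeff of dv: -9*u + 24*v
F^* omega = (27*u + 9*v) du + (-9*u + 24*v) dv.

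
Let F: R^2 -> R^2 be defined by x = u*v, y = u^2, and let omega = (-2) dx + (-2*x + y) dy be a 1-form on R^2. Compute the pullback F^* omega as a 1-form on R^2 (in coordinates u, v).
F^* omega = (2*u^3 - 4*u^2*v - 2*v) du + (-2*u) dv

Using F^*(f dg) = (f ∘ F) d(g ∘ F), substitute each coordinate x_i by F_i(u, v) in f_i, and replace dx_i by d F_i = (∂F_i/∂u) du + (∂F_i/∂v) dv.
  For the x component: f_1(F) = -2; d F_1 = (v) du + (u) dv
  For the y component: f_2(F) = u*(u - 2*v); d F_2 = (2*u) du + (0) dv
Combining and collecting du, dv coefficients:
  coeff of du: 2*u^3 - 4*u^2*v - 2*v
  coeff of dv: -2*u
F^* omega = (2*u^3 - 4*u^2*v - 2*v) du + (-2*u) dv.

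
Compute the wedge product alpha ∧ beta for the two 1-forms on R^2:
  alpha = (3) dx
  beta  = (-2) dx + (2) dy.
alpha ∧ beta = (6) dx ∧ dy

Distribute the wedge, using dx_i ∧ dx_j = -dx_j ∧ dx_i and dx_i ∧ dx_i = 0. For each pair (i, j) with i < j, the coefficient of dx_i ∧ dx_j in alpha ∧ beta is (alpha_i * beta_j - alpha_j * beta_i). Collecting: alpha ∧ beta = (6) dx ∧ dy.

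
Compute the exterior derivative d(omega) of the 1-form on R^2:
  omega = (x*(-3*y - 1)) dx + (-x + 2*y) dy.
d(omega) = (3*x - 1) dx ∧ dy

For a 1-form omega = sum_i f_i dx_i, the exterior derivative is
  d(omega) = sum_{i < j} (∂f_j/∂x_i - ∂f_i/∂x_j) dx_i ∧ dx_j.
  coefficient of dx ∧ dy: ∂f_2/∂x - ∂f_1/∂y = ∂(-x + 2*y)/∂x - ∂(x*(-3*y - 1))/∂y = 3*x - 1
Assembling: d(omega) = (3*x - 1) dx ∧ dy.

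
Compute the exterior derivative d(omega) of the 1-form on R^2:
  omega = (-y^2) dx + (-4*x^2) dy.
d(omega) = (-8*x + 2*y) dx ∧ dy

For a 1-form omega = sum_i f_i dx_i, the exterior derivative is
  d(omega) = sum_{i < j} (∂f_j/∂x_i - ∂f_i/∂x_j) dx_i ∧ dx_j.
  coefficient of dx ∧ dy: ∂f_2/∂x - ∂f_1/∂y = ∂(-4*x^2)/∂x - ∂(-y^2)/∂y = -8*x + 2*y
Assembling: d(omega) = (-8*x + 2*y) dx ∧ dy.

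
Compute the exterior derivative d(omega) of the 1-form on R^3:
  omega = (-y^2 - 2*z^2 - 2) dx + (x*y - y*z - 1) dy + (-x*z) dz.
d(omega) = (3*y) dx ∧ dy + (3*z) dx ∧ dz + (y) dy ∧ dz

For a 1-form omega = sum_i f_i dx_i, the exterior derivative is
  d(omega) = sum_{i < j} (∂f_j/∂x_i - ∂f_i/∂x_j) dx_i ∧ dx_j.
  coefficient of dx ∧ dy: ∂f_2/∂x - ∂f_1/∂y = ∂(x*y - y*z - 1)/∂x - ∂(-y^2 - 2*z^2 - 2)/∂y = 3*y
  coefficient of dx ∧ dz: ∂f_3/∂x - ∂f_1/∂z = ∂(-x*z)/∂x - ∂(-y^2 - 2*z^2 - 2)/∂z = 3*z
  coefficient of dy ∧ dz: ∂f_3/∂y - ∂f_2/∂z = ∂(-x*z)/∂y - ∂(x*y - y*z - 1)/∂z = y
Assembling: d(omega) = (3*y) dx ∧ dy + (3*z) dx ∧ dz + (y) dy ∧ dz.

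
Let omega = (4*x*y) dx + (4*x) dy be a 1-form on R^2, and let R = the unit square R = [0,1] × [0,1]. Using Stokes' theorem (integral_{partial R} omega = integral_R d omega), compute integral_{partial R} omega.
integral_(partial R) omega = 2

Stokes: integral_partial_R omega = integral_R d omega with d omega = (∂Q/∂x - ∂P/∂y) dx ∧ dy.
  ∂Q/∂x = 4
  ∂P/∂y = 4*x
  integrand = ∂Q/∂x - ∂P/∂y = 4 - 4*x.
Integrating over R: integral_0^1 integral_0^1 (4 - 4*x) dx dy = 2.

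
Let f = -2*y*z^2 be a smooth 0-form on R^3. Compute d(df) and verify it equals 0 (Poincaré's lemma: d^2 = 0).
d(df) = 0

Step 1: df = sum_i (∂f/∂x_i) dx_i = (0) dx + (-2*z^2) dy + (-4*y*z) dz.
Step 2: Apply d again. Using the 1-form formula, the coefficient of dx ∧ dy in d(df) is ∂^2 f/∂x ∂y - ∂^2 f/∂y ∂x = (0) - (0) = 0 (equality of mixed partials for smooth f).
Similarly for dx ∧ dz and dy ∧ dz — all coefficients vanish. So d(df) = 0.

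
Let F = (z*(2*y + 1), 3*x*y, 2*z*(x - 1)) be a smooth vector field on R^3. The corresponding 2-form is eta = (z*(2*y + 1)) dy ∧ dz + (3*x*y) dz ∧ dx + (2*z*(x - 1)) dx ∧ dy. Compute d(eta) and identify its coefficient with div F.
d(eta) = (5*x - 2) dx ∧ dy ∧ dz; div F = 5*x - 2

For a 2-form in R^3 of the form above, applying d gives a 3-form with coefficient ∂P/∂x + ∂Q/∂y + ∂R/∂z:
  ∂P/∂x = 0
  ∂Q/∂y = 3*x
  ∂R/∂z = 2*x - 2
Sum = 5*x - 2, which is exactly div F.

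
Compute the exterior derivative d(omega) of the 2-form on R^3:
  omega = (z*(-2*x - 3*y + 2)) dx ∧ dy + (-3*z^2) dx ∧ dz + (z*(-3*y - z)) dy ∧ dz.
d(omega) = (-2*x - 3*y + 2) dx ∧ dy ∧ dz

For a 2-form omega = sum_{i<j} g_{ij} dx_i ∧ dx_j, the exterior derivative is
  d(omega) = sum_{i<j} d(g_{ij}) ∧ dx_i ∧ dx_j = sum_{i<j, k} (∂g_{ij}/∂x_k) dx_k ∧ dx_i ∧ dx_j.
Expand each term, using dx_k ∧ dx_i ∧ dx_j = sgn(permutation) dx_{(a)} ∧ dx_{(b)} ∧ dx_{(c)} with (a < b < c) sorted:
  d(z*(-2*x - 3*y + 2)) includes (∂/∂z)(z*(-2*x - 3*y + 2)) dz = (-2*x - 3*y + 2) dz, which multiplied by dx ∧ dy gives (-2*x - 3*y + 2) dx ∧ dy ∧ dz
Collecting like 3-forms: d(omega) = (-2*x - 3*y + 2) dx ∧ dy ∧ dz.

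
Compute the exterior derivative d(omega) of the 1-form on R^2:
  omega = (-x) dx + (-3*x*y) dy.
d(omega) = (-3*y) dx ∧ dy

For a 1-form omega = sum_i f_i dx_i, the exterior derivative is
  d(omega) = sum_{i < j} (∂f_j/∂x_i - ∂f_i/∂x_j) dx_i ∧ dx_j.
  coefficient of dx ∧ dy: ∂f_2/∂x - ∂f_1/∂y = ∂(-3*x*y)/∂x - ∂(-x)/∂y = -3*y
Assembling: d(omega) = (-3*y) dx ∧ dy.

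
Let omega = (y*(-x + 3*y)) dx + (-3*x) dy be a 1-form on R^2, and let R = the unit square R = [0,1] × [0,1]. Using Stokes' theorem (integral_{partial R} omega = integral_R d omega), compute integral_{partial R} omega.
integral_(partial R) omega = -11/2

Stokes: integral_partial_R omega = integral_R d omega with d omega = (∂Q/∂x - ∂P/∂y) dx ∧ dy.
  ∂Q/∂x = -3
  ∂P/∂y = -x + 6*y
  integrand = ∂Q/∂x - ∂P/∂y = x - 6*y - 3.
Integrating over R: integral_0^1 integral_0^1 (x - 6*y - 3) dx dy = -11/2.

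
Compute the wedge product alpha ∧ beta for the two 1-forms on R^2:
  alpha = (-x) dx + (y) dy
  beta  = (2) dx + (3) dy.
alpha ∧ beta = (-3*x - 2*y) dx ∧ dy

Distribute the wedge, using dx_i ∧ dx_j = -dx_j ∧ dx_i and dx_i ∧ dx_i = 0. For each pair (i, j) with i < j, the coefficient of dx_i ∧ dx_j in alpha ∧ beta is (alpha_i * beta_j - alpha_j * beta_i). Collecting: alpha ∧ beta = (-3*x - 2*y) dx ∧ dy.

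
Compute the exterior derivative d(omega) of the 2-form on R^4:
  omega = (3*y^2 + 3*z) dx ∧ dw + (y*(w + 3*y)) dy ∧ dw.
d(omega) = (-6*y) dx ∧ dy ∧ dw + (-3) dx ∧ dz ∧ dw

For a 2-form omega = sum_{i<j} g_{ij} dx_i ∧ dx_j, the exterior derivative is
  d(omega) = sum_{i<j} d(g_{ij}) ∧ dx_i ∧ dx_j = sum_{i<j, k} (∂g_{ij}/∂x_k) dx_k ∧ dx_i ∧ dx_j.
Expand each term, using dx_k ∧ dx_i ∧ dx_j = sgn(permutation) dx_{(a)} ∧ dx_{(b)} ∧ dx_{(c)} with (a < b < c) sorted:
  d(3*y^2 + 3*z) includes (∂/∂y)(3*y^2 + 3*z) dy = (6*y) dy, which multiplied by dx ∧ dw gives (-6*y) dx ∧ dy ∧ dw
  d(3*y^2 + 3*z) includes (∂/∂z)(3*y^2 + 3*z) dz = (3) dz, which multiplied by dx ∧ dw gives (-3) dx ∧ dz ∧ dw
Collecting like 3-forms: d(omega) = (-6*y) dx ∧ dy ∧ dw + (-3) dx ∧ dz ∧ dw.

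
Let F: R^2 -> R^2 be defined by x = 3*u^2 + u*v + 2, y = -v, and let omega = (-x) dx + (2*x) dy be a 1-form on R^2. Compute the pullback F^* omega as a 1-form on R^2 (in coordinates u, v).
F^* omega = (-18*u^3 - 9*u^2*v - u*v^2 - 12*u - 2*v) du + (-3*u^3 - u^2*v - 6*u^2 - 2*u*v - 2*u - 4) dv

Using F^*(f dg) = (f ∘ F) d(g ∘ F), substitute each coordinate x_i by F_i(u, v) in f_i, and replace dx_i by d F_i = (∂F_i/∂u) du + (∂F_i/∂v) dv.
  For the x component: f_1(F) = -3*u^2 - u*v - 2; d F_1 = (6*u + v) du + (u) dv
  For the y component: f_2(F) = 6*u^2 + 2*u*v + 4; d F_2 = (0) du + (-1) dv
Combining and collecting du, dv coefficients:
  coeff of du: -18*u^3 - 9*u^2*v - u*v^2 - 12*u - 2*v
  coeff of dv: -3*u^3 - u^2*v - 6*u^2 - 2*u*v - 2*u - 4
F^* omega = (-18*u^3 - 9*u^2*v - u*v^2 - 12*u - 2*v) du + (-3*u^3 - u^2*v - 6*u^2 - 2*u*v - 2*u - 4) dv.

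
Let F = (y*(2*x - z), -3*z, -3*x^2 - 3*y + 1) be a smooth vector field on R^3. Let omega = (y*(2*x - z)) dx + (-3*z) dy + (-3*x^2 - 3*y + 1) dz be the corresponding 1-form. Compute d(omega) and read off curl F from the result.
d(omega) = (0) dy ∧ dz + (6*x - y) dz ∧ dx + (-2*x + z) dx ∧ dy; curl F = (0, 6*x - y, -2*x + z)

d omega = sum_{i<j} (∂f_j/∂x_i - ∂f_i/∂x_j) dx_i ∧ dx_j. Under the identification (dy ∧ dz, dz ∧ dx, dx ∧ dy) ↔ (e_x, e_y, e_z), the coefficients are exactly the components of curl F. Compute:
  ∂R/∂y - ∂Q/∂z = (-3) - (-3) = 0
  ∂P/∂z - ∂R/∂x = (-y) - (-6*x) = 6*x - y
  ∂Q/∂x - ∂P/∂y = (0) - (2*x - z) = -2*x + z.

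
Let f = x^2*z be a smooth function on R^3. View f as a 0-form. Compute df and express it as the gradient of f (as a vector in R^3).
df = (2*x*z) dx + (0) dy + (x^2) dz; grad f = (2*x*z, 0, x^2)

For a 0-form f, d f = (∂f/∂x) dx + (∂f/∂y) dy + (∂f/∂z) dz. The components of the vector representation are exactly the entries of grad f in Cartesian coordinates:
  ∂f/∂x = 2*x*z
  ∂f/∂y = 0
  ∂f/∂z = x^2.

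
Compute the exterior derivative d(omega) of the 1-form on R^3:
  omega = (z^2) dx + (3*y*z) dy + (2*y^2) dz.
d(omega) = (-2*z) dx ∧ dz + (y) dy ∧ dz

For a 1-form omega = sum_i f_i dx_i, the exterior derivative is
  d(omega) = sum_{i < j} (∂f_j/∂x_i - ∂f_i/∂x_j) dx_i ∧ dx_j.
  coefficient of dx ∧ dz: ∂f_3/∂x - ∂f_1/∂z = ∂(2*y^2)/∂x - ∂(z^2)/∂z = -2*z
  coefficient of dy ∧ dz: ∂f_3/∂y - ∂f_2/∂z = ∂(2*y^2)/∂y - ∂(3*y*z)/∂z = y
Assembling: d(omega) = (-2*z) dx ∧ dz + (y) dy ∧ dz.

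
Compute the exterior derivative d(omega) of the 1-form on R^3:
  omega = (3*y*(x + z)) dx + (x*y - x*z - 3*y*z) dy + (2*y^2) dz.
d(omega) = (-3*x + y - 4*z) dx ∧ dy + (-3*y) dx ∧ dz + (x + 7*y) dy ∧ dz

For a 1-form omega = sum_i f_i dx_i, the exterior derivative is
  d(omega) = sum_{i < j} (∂f_j/∂x_i - ∂f_i/∂x_j) dx_i ∧ dx_j.
  coefficient of dx ∧ dy: ∂f_2/∂x - ∂f_1/∂y = ∂(x*y - x*z - 3*y*z)/∂x - ∂(3*y*(x + z))/∂y = -3*x + y - 4*z
  coefficient of dx ∧ dz: ∂f_3/∂x - ∂f_1/∂z = ∂(2*y^2)/∂x - ∂(3*y*(x + z))/∂z = -3*y
  coefficient of dy ∧ dz: ∂f_3/∂y - ∂f_2/∂z = ∂(2*y^2)/∂y - ∂(x*y - x*z - 3*y*z)/∂z = x + 7*y
Assembling: d(omega) = (-3*x + y - 4*z) dx ∧ dy + (-3*y) dx ∧ dz + (x + 7*y) dy ∧ dz.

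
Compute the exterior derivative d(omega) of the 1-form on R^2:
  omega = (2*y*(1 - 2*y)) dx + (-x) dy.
d(omega) = (8*y - 3) dx ∧ dy

For a 1-form omega = sum_i f_i dx_i, the exterior derivative is
  d(omega) = sum_{i < j} (∂f_j/∂x_i - ∂f_i/∂x_j) dx_i ∧ dx_j.
  coefficient of dx ∧ dy: ∂f_2/∂x - ∂f_1/∂y = ∂(-x)/∂x - ∂(2*y*(1 - 2*y))/∂y = 8*y - 3
Assembling: d(omega) = (8*y - 3) dx ∧ dy.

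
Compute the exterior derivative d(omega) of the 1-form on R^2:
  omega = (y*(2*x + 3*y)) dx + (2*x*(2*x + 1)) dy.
d(omega) = (6*x - 6*y + 2) dx ∧ dy

For a 1-form omega = sum_i f_i dx_i, the exterior derivative is
  d(omega) = sum_{i < j} (∂f_j/∂x_i - ∂f_i/∂x_j) dx_i ∧ dx_j.
  coefficient of dx ∧ dy: ∂f_2/∂x - ∂f_1/∂y = ∂(2*x*(2*x + 1))/∂x - ∂(y*(2*x + 3*y))/∂y = 6*x - 6*y + 2
Assembling: d(omega) = (6*x - 6*y + 2) dx ∧ dy.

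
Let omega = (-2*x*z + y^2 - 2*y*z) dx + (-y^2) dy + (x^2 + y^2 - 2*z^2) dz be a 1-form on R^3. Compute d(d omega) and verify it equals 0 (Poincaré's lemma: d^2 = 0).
d(d omega) = 0

Step 1: d omega = sum_{i<j} (∂f_j/∂x_i - ∂f_i/∂x_j) dx_i ∧ dx_j:
  coeff of dx ∧ dy: -2*y + 2*z
  coeff of dx ∧ dz: 4*x + 2*y
  coeff of dy ∧ dz: 2*y
Step 2: Apply d again to each 2-form coefficient. The only possible 3-form in R^3 is dx ∧ dy ∧ dz, with coefficient
  ∂(coeff of dy∧dz)/∂x - ∂(coeff of dx∧dz)/∂y + ∂(coeff of dx∧dy)/∂z
  = ∂/∂x (2*y) - ∂/∂y (4*x + 2*y) + ∂/∂z (-2*y + 2*z).
Each of these terms simplifies to sums of mixed partials that cancel in pairs. The result is 0 (by equality of mixed partials for smooth functions — Schwarz / Clairaut).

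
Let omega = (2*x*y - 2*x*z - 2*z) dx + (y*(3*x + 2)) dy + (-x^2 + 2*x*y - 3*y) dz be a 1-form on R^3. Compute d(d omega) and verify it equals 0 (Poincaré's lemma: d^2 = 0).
d(d omega) = 0

Step 1: d omega = sum_{i<j} (∂f_j/∂x_i - ∂f_i/∂x_j) dx_i ∧ dx_j:
  coeff of dx ∧ dy: -2*x + 3*y
  coeff of dx ∧ dz: 2*y + 2
  coeff of dy ∧ dz: 2*x - 3
Step 2: Apply d again to each 2-form coefficient. The only possible 3-form in R^3 is dx ∧ dy ∧ dz, with coefficient
  ∂(coeff of dy∧dz)/∂x - ∂(coeff of dx∧dz)/∂y + ∂(coeff of dx∧dy)/∂z
  = ∂/∂x (2*x - 3) - ∂/∂y (2*y + 2) + ∂/∂z (-2*x + 3*y).
Each of these terms simplifies to sums of mixed partials that cancel in pairs. The result is 0 (by equality of mixed partials for smooth functions — Schwarz / Clairaut).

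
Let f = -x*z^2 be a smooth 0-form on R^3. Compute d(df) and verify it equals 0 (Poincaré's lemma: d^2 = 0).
d(df) = 0

Step 1: df = sum_i (∂f/∂x_i) dx_i = (-z^2) dx + (0) dy + (-2*x*z) dz.
Step 2: Apply d again. Using the 1-form formula, the coefficient of dx ∧ dy in d(df) is ∂^2 f/∂x ∂y - ∂^2 f/∂y ∂x = (0) - (0) = 0 (equality of mixed partials for smooth f).
Similarly for dx ∧ dz and dy ∧ dz — all coefficients vanish. So d(df) = 0.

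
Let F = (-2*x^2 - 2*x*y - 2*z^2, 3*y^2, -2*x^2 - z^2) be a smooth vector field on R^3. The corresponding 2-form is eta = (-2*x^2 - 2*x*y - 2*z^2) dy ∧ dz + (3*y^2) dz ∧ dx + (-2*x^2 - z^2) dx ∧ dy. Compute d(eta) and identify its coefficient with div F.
d(eta) = (-4*x + 4*y - 2*z) dx ∧ dy ∧ dz; div F = -4*x + 4*y - 2*z

For a 2-form in R^3 of the form above, applying d gives a 3-form with coefficient ∂P/∂x + ∂Q/∂y + ∂R/∂z:
  ∂P/∂x = -4*x - 2*y
  ∂Q/∂y = 6*y
  ∂R/∂z = -2*z
Sum = -4*x + 4*y - 2*z, which is exactly div F.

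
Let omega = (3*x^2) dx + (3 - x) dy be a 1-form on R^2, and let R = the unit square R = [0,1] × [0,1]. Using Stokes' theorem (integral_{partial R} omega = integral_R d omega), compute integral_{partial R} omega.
integral_(partial R) omega = -1

Stokes: integral_partial_R omega = integral_R d omega with d omega = (∂Q/∂x - ∂P/∂y) dx ∧ dy.
  ∂Q/∂x = -1
  ∂P/∂y = 0
  integrand = ∂Q/∂x - ∂P/∂y = -1.
Integrating over R: integral_0^1 integral_0^1 (-1) dx dy = -1.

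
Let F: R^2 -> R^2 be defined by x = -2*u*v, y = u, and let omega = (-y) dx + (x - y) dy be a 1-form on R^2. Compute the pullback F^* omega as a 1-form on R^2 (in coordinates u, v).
F^* omega = (-u) du + (2*u^2) dv

Using F^*(f dg) = (f ∘ F) d(g ∘ F), substitute each coordinate x_i by F_i(u, v) in f_i, and replace dx_i by d F_i = (∂F_i/∂u) du + (∂F_i/∂v) dv.
  For the x component: f_1(F) = -u; d F_1 = (-2*v) du + (-2*u) dv
  For the y component: f_2(F) = u*(-2*v - 1); d F_2 = (1) du + (0) dv
Combining and collecting du, dv coefficients:
  coeff of du: -u
  coeff of dv: 2*u^2
F^* omega = (-u) du + (2*u^2) dv.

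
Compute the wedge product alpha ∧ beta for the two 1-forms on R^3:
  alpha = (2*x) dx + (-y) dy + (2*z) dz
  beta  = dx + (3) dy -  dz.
alpha ∧ beta = (6*x + y) dx ∧ dy + (-2*x - 2*z) dx ∧ dz + (y - 6*z) dy ∧ dz

Distribute the wedge, using dx_i ∧ dx_j = -dx_j ∧ dx_i and dx_i ∧ dx_i = 0. For each pair (i, j) with i < j, the coefficient of dx_i ∧ dx_j in alpha ∧ beta is (alpha_i * beta_j - alpha_j * beta_i). Collecting: alpha ∧ beta = (6*x + y) dx ∧ dy + (-2*x - 2*z) dx ∧ dz + (y - 6*z) dy ∧ dz.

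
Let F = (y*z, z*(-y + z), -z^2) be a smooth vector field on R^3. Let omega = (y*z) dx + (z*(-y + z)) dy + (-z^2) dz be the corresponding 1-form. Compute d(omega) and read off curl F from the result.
d(omega) = (y - 2*z) dy ∧ dz + (y) dz ∧ dx + (-z) dx ∧ dy; curl F = (y - 2*z, y, -z)

d omega = sum_{i<j} (∂f_j/∂x_i - ∂f_i/∂x_j) dx_i ∧ dx_j. Under the identification (dy ∧ dz, dz ∧ dx, dx ∧ dy) ↔ (e_x, e_y, e_z), the coefficients are exactly the components of curl F. Compute:
  ∂R/∂y - ∂Q/∂z = (0) - (-y + 2*z) = y - 2*z
  ∂P/∂z - ∂R/∂x = (y) - (0) = y
  ∂Q/∂x - ∂P/∂y = (0) - (z) = -z.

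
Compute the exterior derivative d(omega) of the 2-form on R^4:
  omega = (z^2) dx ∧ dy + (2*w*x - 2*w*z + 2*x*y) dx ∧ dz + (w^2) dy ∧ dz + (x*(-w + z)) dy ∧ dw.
d(omega) = (-2*x + 2*z) dx ∧ dy ∧ dz + (2*x - 2*z) dx ∧ dz ∧ dw + (2*w - x) dy ∧ dz ∧ dw + (-w + z) dx ∧ dy ∧ dw

For a 2-form omega = sum_{i<j} g_{ij} dx_i ∧ dx_j, the exterior derivative is
  d(omega) = sum_{i<j} d(g_{ij}) ∧ dx_i ∧ dx_j = sum_{i<j, k} (∂g_{ij}/∂x_k) dx_k ∧ dx_i ∧ dx_j.
Expand each term, using dx_k ∧ dx_i ∧ dx_j = sgn(permutation) dx_{(a)} ∧ dx_{(b)} ∧ dx_{(c)} with (a < b < c) sorted:
  d(z^2) includes (∂/∂z)(z^2) dz = (2*z) dz, which multiplied by dx ∧ dy gives (2*z) dx ∧ dy ∧ dz
  d(2*w*x - 2*w*z + 2*x*y) includes (∂/∂y)(2*w*x - 2*w*z + 2*x*y) dy = (2*x) dy, which multiplied by dx ∧ dz gives (-2*x) dx ∧ dy ∧ dz
  d(2*w*x - 2*w*z + 2*x*y) includes (∂/∂w)(2*w*x - 2*w*z + 2*x*y) dw = (2*x - 2*z) dw, which multiplied by dx ∧ dz gives (2*x - 2*z) dx ∧ dz ∧ dw
  d(w^2) includes (∂/∂w)(w^2) dw = (2*w) dw, which multiplied by dy ∧ dz gives (2*w) dy ∧ dz ∧ dw
  d(x*(-w + z)) includes (∂/∂x)(x*(-w + z)) dx = (-w + z) dx, which multiplied by dy ∧ dw gives (-w + z) dx ∧ dy ∧ dw
  d(x*(-w + z)) includes (∂/∂z)(x*(-w + z)) dz = (x) dz, which multiplied by dy ∧ dw gives (-x) dy ∧ dz ∧ dw
Collecting like 3-forms: d(omega) = (-2*x + 2*z) dx ∧ dy ∧ dz + (2*x - 2*z) dx ∧ dz ∧ dw + (2*w - x) dy ∧ dz ∧ dw + (-w + z) dx ∧ dy ∧ dw.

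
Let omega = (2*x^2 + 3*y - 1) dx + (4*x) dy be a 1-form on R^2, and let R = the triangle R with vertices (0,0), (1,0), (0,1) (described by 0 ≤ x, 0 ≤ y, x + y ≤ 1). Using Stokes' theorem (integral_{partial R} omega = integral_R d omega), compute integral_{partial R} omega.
integral_(partial R) omega = 1/2

Stokes: integral_partial_R omega = integral_R d omega with d omega = (∂Q/∂x - ∂P/∂y) dx ∧ dy.
  ∂Q/∂x = 4
  ∂P/∂y = 3
  integrand = ∂Q/∂x - ∂P/∂y = 1.
Integrating over R: integral_0^1 integral_0^{1-x} (1) dy dx = 1/2.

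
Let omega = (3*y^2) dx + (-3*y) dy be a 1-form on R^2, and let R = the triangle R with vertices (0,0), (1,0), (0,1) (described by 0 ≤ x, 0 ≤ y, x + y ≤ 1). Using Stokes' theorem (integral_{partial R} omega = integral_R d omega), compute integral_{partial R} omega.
integral_(partial R) omega = -1

Stokes: integral_partial_R omega = integral_R d omega with d omega = (∂Q/∂x - ∂P/∂y) dx ∧ dy.
  ∂Q/∂x = 0
  ∂P/∂y = 6*y
  integrand = ∂Q/∂x - ∂P/∂y = -6*y.
Integrating over R: integral_0^1 integral_0^{1-x} (-6*y) dy dx = -1.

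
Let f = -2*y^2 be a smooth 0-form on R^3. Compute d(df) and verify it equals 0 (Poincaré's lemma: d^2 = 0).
d(df) = 0

Step 1: df = sum_i (∂f/∂x_i) dx_i = (0) dx + (-4*y) dy + (0) dz.
Step 2: Apply d again. Using the 1-form formula, the coefficient of dx ∧ dy in d(df) is ∂^2 f/∂x ∂y - ∂^2 f/∂y ∂x = (0) - (0) = 0 (equality of mixed partials for smooth f).
Similarly for dx ∧ dz and dy ∧ dz — all coefficients vanish. So d(df) = 0.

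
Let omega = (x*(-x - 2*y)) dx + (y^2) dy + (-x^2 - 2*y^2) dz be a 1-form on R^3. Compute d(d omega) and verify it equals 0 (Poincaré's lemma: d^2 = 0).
d(d omega) = 0

Step 1: d omega = sum_{i<j} (∂f_j/∂x_i - ∂f_i/∂x_j) dx_i ∧ dx_j:
  coeff of dx ∧ dy: 2*x
  coeff of dx ∧ dz: -2*x
  coeff of dy ∧ dz: -4*y
Step 2: Apply d again to each 2-form coefficient. The only possible 3-form in R^3 is dx ∧ dy ∧ dz, with coefficient
  ∂(coeff of dy∧dz)/∂x - ∂(coeff of dx∧dz)/∂y + ∂(coeff of dx∧dy)/∂z
  = ∂/∂x (-4*y) - ∂/∂y (-2*x) + ∂/∂z (2*x).
Each of these terms simplifies to sums of mixed partials that cancel in pairs. The result is 0 (by equality of mixed partials for smooth functions — Schwarz / Clairaut).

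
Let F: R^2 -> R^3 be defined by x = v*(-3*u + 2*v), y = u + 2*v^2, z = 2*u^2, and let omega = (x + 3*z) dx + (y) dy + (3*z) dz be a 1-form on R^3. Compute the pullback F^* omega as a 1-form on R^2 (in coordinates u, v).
F^* omega = (24*u^3 - 18*u^2*v + 9*u*v^2 + u - 6*v^3 + 2*v^2) du + (-18*u^3 + 33*u^2*v - 18*u*v^2 + 4*u*v + 16*v^3) dv

Using F^*(f dg) = (f ∘ F) d(g ∘ F), substitute each coordinate x_i by F_i(u, v) in f_i, and replace dx_i by d F_i = (∂F_i/∂u) du + (∂F_i/∂v) dv.
  For the x component: f_1(F) = 6*u^2 - 3*u*v + 2*v^2; d F_1 = (-3*v) du + (-3*u + 4*v) dv
  For the y component: f_2(F) = u + 2*v^2; d F_2 = (1) du + (4*v) dv
  For the z component: f_3(F) = 6*u^2; d F_3 = (4*u) du + (0) dv
Combining and collecting du, dv coefficients:
  coeff of du: 24*u^3 - 18*u^2*v + 9*u*v^2 + u - 6*v^3 + 2*v^2
  coeff of dv: -18*u^3 + 33*u^2*v - 18*u*v^2 + 4*u*v + 16*v^3
F^* omega = (24*u^3 - 18*u^2*v + 9*u*v^2 + u - 6*v^3 + 2*v^2) du + (-18*u^3 + 33*u^2*v - 18*u*v^2 + 4*u*v + 16*v^3) dv.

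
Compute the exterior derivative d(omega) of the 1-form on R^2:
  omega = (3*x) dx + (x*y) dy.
d(omega) = (y) dx ∧ dy

For a 1-form omega = sum_i f_i dx_i, the exterior derivative is
  d(omega) = sum_{i < j} (∂f_j/∂x_i - ∂f_i/∂x_j) dx_i ∧ dx_j.
  coefficient of dx ∧ dy: ∂f_2/∂x - ∂f_1/∂y = ∂(x*y)/∂x - ∂(3*x)/∂y = y
Assembling: d(omega) = (y) dx ∧ dy.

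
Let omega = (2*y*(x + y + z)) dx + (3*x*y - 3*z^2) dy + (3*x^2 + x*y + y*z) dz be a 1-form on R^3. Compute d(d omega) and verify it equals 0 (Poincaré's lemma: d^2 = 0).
d(d omega) = 0

Step 1: d omega = sum_{i<j} (∂f_j/∂x_i - ∂f_i/∂x_j) dx_i ∧ dx_j:
  coeff of dx ∧ dy: -2*x - y - 2*z
  coeff of dx ∧ dz: 6*x - y
  coeff of dy ∧ dz: x + 7*z
Step 2: Apply d again to each 2-form coefficient. The only possible 3-form in R^3 is dx ∧ dy ∧ dz, with coefficient
  ∂(coeff of dy∧dz)/∂x - ∂(coeff of dx∧dz)/∂y + ∂(coeff of dx∧dy)/∂z
  = ∂/∂x (x + 7*z) - ∂/∂y (6*x - y) + ∂/∂z (-2*x - y - 2*z).
Each of these terms simplifies to sums of mixed partials that cancel in pairs. The result is 0 (by equality of mixed partials for smooth functions — Schwarz / Clairaut).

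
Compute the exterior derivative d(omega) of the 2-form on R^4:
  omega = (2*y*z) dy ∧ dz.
d(omega) = 0

For a 2-form omega = sum_{i<j} g_{ij} dx_i ∧ dx_j, the exterior derivative is
  d(omega) = sum_{i<j} d(g_{ij}) ∧ dx_i ∧ dx_j = sum_{i<j, k} (∂g_{ij}/∂x_k) dx_k ∧ dx_i ∧ dx_j.
Expand each term, using dx_k ∧ dx_i ∧ dx_j = sgn(permutation) dx_{(a)} ∧ dx_{(b)} ∧ dx_{(c)} with (a < b < c) sorted:

Collecting like 3-forms: d(omega) = 0.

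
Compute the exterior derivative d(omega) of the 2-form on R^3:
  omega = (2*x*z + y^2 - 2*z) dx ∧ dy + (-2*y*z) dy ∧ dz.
d(omega) = (2*x - 2) dx ∧ dy ∧ dz

For a 2-form omega = sum_{i<j} g_{ij} dx_i ∧ dx_j, the exterior derivative is
  d(omega) = sum_{i<j} d(g_{ij}) ∧ dx_i ∧ dx_j = sum_{i<j, k} (∂g_{ij}/∂x_k) dx_k ∧ dx_i ∧ dx_j.
Expand each term, using dx_k ∧ dx_i ∧ dx_j = sgn(permutation) dx_{(a)} ∧ dx_{(b)} ∧ dx_{(c)} with (a < b < c) sorted:
  d(2*x*z + y^2 - 2*z) includes (∂/∂z)(2*x*z + y^2 - 2*z) dz = (2*x - 2) dz, which multiplied by dx ∧ dy gives (2*x - 2) dx ∧ dy ∧ dz
Collecting like 3-forms: d(omega) = (2*x - 2) dx ∧ dy ∧ dz.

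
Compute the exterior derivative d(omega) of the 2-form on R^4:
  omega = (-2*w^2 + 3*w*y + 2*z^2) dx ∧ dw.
d(omega) = (-3*w) dx ∧ dy ∧ dw + (-4*z) dx ∧ dz ∧ dw

For a 2-form omega = sum_{i<j} g_{ij} dx_i ∧ dx_j, the exterior derivative is
  d(omega) = sum_{i<j} d(g_{ij}) ∧ dx_i ∧ dx_j = sum_{i<j, k} (∂g_{ij}/∂x_k) dx_k ∧ dx_i ∧ dx_j.
Expand each term, using dx_k ∧ dx_i ∧ dx_j = sgn(permutation) dx_{(a)} ∧ dx_{(b)} ∧ dx_{(c)} with (a < b < c) sorted:
  d(-2*w^2 + 3*w*y + 2*z^2) includes (∂/∂y)(-2*w^2 + 3*w*y + 2*z^2) dy = (3*w) dy, which multiplied by dx ∧ dw gives (-3*w) dx ∧ dy ∧ dw
  d(-2*w^2 + 3*w*y + 2*z^2) includes (∂/∂z)(-2*w^2 + 3*w*y + 2*z^2) dz = (4*z) dz, which multiplied by dx ∧ dw gives (-4*z) dx ∧ dz ∧ dw
Collecting like 3-forms: d(omega) = (-3*w) dx ∧ dy ∧ dw + (-4*z) dx ∧ dz ∧ dw.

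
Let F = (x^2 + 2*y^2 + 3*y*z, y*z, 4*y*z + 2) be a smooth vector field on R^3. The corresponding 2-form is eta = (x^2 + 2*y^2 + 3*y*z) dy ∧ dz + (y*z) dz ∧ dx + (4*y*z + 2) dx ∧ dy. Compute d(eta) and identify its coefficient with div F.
d(eta) = (2*x + 4*y + z) dx ∧ dy ∧ dz; div F = 2*x + 4*y + z

For a 2-form in R^3 of the form above, applying d gives a 3-form with coefficient ∂P/∂x + ∂Q/∂y + ∂R/∂z:
  ∂P/∂x = 2*x
  ∂Q/∂y = z
  ∂R/∂z = 4*y
Sum = 2*x + 4*y + z, which is exactly div F.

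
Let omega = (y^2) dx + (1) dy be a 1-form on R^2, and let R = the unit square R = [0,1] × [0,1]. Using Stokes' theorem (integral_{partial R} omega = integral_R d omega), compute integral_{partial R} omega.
integral_(partial R) omega = -1

Stokes: integral_partial_R omega = integral_R d omega with d omega = (∂Q/∂x - ∂P/∂y) dx ∧ dy.
  ∂Q/∂x = 0
  ∂P/∂y = 2*y
  integrand = ∂Q/∂x - ∂P/∂y = -2*y.
Integrating over R: integral_0^1 integral_0^1 (-2*y) dx dy = -1.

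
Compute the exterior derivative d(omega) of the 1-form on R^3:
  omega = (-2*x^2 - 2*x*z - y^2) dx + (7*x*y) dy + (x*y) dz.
d(omega) = (9*y) dx ∧ dy + (2*x + y) dx ∧ dz + (x) dy ∧ dz

For a 1-form omega = sum_i f_i dx_i, the exterior derivative is
  d(omega) = sum_{i < j} (∂f_j/∂x_i - ∂f_i/∂x_j) dx_i ∧ dx_j.
  coefficient of dx ∧ dy: ∂f_2/∂x - ∂f_1/∂y = ∂(7*x*y)/∂x - ∂(-2*x^2 - 2*x*z - y^2)/∂y = 9*y
  coefficient of dx ∧ dz: ∂f_3/∂x - ∂f_1/∂z = ∂(x*y)/∂x - ∂(-2*x^2 - 2*x*z - y^2)/∂z = 2*x + y
  coefficient of dy ∧ dz: ∂f_3/∂y - ∂f_2/∂z = ∂(x*y)/∂y - ∂(7*x*y)/∂z = x
Assembling: d(omega) = (9*y) dx ∧ dy + (2*x + y) dx ∧ dz + (x) dy ∧ dz.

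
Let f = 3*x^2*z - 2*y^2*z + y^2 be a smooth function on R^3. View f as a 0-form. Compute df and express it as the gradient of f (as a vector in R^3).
df = (6*x*z) dx + (2*y*(1 - 2*z)) dy + (3*x^2 - 2*y^2) dz; grad f = (6*x*z, 2*y*(1 - 2*z), 3*x^2 - 2*y^2)

For a 0-form f, d f = (∂f/∂x) dx + (∂f/∂y) dy + (∂f/∂z) dz. The components of the vector representation are exactly the entries of grad f in Cartesian coordinates:
  ∂f/∂x = 6*x*z
  ∂f/∂y = 2*y*(1 - 2*z)
  ∂f/∂z = 3*x^2 - 2*y^2.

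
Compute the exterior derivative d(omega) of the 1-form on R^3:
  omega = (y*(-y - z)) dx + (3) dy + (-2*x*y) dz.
d(omega) = (2*y + z) dx ∧ dy + (-y) dx ∧ dz + (-2*x) dy ∧ dz

For a 1-form omega = sum_i f_i dx_i, the exterior derivative is
  d(omega) = sum_{i < j} (∂f_j/∂x_i - ∂f_i/∂x_j) dx_i ∧ dx_j.
  coefficient of dx ∧ dy: ∂f_2/∂x - ∂f_1/∂y = ∂(3)/∂x - ∂(y*(-y - z))/∂y = 2*y + z
  coefficient of dx ∧ dz: ∂f_3/∂x - ∂f_1/∂z = ∂(-2*x*y)/∂x - ∂(y*(-y - z))/∂z = -y
  coefficient of dy ∧ dz: ∂f_3/∂y - ∂f_2/∂z = ∂(-2*x*y)/∂y - ∂(3)/∂z = -2*x
Assembling: d(omega) = (2*y + z) dx ∧ dy + (-y) dx ∧ dz + (-2*x) dy ∧ dz.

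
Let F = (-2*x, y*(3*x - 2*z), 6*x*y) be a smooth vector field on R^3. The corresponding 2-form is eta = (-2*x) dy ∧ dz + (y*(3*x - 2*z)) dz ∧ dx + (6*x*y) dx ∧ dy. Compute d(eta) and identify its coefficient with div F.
d(eta) = (3*x - 2*z - 2) dx ∧ dy ∧ dz; div F = 3*x - 2*z - 2

For a 2-form in R^3 of the form above, applying d gives a 3-form with coefficient ∂P/∂x + ∂Q/∂y + ∂R/∂z:
  ∂P/∂x = -2
  ∂Q/∂y = 3*x - 2*z
  ∂R/∂z = 0
Sum = 3*x - 2*z - 2, which is exactly div F.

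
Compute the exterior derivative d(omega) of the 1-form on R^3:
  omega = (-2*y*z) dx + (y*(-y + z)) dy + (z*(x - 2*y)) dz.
d(omega) = (2*z) dx ∧ dy + (2*y + z) dx ∧ dz + (-y - 2*z) dy ∧ dz

For a 1-form omega = sum_i f_i dx_i, the exterior derivative is
  d(omega) = sum_{i < j} (∂f_j/∂x_i - ∂f_i/∂x_j) dx_i ∧ dx_j.
  coefficient of dx ∧ dy: ∂f_2/∂x - ∂f_1/∂y = ∂(y*(-y + z))/∂x - ∂(-2*y*z)/∂y = 2*z
  coefficient of dx ∧ dz: ∂f_3/∂x - ∂f_1/∂z = ∂(z*(x - 2*y))/∂x - ∂(-2*y*z)/∂z = 2*y + z
  coefficient of dy ∧ dz: ∂f_3/∂y - ∂f_2/∂z = ∂(z*(x - 2*y))/∂y - ∂(y*(-y + z))/∂z = -y - 2*z
Assembling: d(omega) = (2*z) dx ∧ dy + (2*y + z) dx ∧ dz + (-y - 2*z) dy ∧ dz.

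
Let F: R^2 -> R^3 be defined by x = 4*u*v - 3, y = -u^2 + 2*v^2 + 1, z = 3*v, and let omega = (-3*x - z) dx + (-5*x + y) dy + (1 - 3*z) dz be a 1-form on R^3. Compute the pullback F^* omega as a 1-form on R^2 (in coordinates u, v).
F^* omega = (2*u^3 + 40*u^2*v - 52*u*v^2 - 32*u - 12*v^2 + 36*v) du + (-52*u^2*v - 80*u*v^2 - 12*u*v + 36*u + 8*v^3 + 37*v + 3) dv

Using F^*(f dg) = (f ∘ F) d(g ∘ F), substitute each coordinate x_i by F_i(u, v) in f_i, and replace dx_i by d F_i = (∂F_i/∂u) du + (∂F_i/∂v) dv.
  For the x component: f_1(F) = -12*u*v - 3*v + 9; d F_1 = (4*v) du + (4*u) dv
  For the y component: f_2(F) = -u^2 - 20*u*v + 2*v^2 + 16; d F_2 = (-2*u) du + (4*v) dv
  For the z component: f_3(F) = 1 - 9*v; d F_3 = (0) du + (3) dv
Combining and collecting du, dv coefficients:
  coeff of du: 2*u^3 + 40*u^2*v - 52*u*v^2 - 32*u - 12*v^2 + 36*v
  coeff of dv: -52*u^2*v - 80*u*v^2 - 12*u*v + 36*u + 8*v^3 + 37*v + 3
F^* omega = (2*u^3 + 40*u^2*v - 52*u*v^2 - 32*u - 12*v^2 + 36*v) du + (-52*u^2*v - 80*u*v^2 - 12*u*v + 36*u + 8*v^3 + 37*v + 3) dv.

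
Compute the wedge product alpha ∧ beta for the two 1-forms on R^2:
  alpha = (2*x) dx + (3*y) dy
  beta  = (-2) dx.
alpha ∧ beta = (6*y) dx ∧ dy

Distribute the wedge, using dx_i ∧ dx_j = -dx_j ∧ dx_i and dx_i ∧ dx_i = 0. For each pair (i, j) with i < j, the coefficient of dx_i ∧ dx_j in alpha ∧ beta is (alpha_i * beta_j - alpha_j * beta_i). Collecting: alpha ∧ beta = (6*y) dx ∧ dy.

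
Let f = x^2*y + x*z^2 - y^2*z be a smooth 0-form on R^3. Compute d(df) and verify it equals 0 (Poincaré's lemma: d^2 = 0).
d(df) = 0

Step 1: df = sum_i (∂f/∂x_i) dx_i = (2*x*y + z^2) dx + (x^2 - 2*y*z) dy + (2*x*z - y^2) dz.
Step 2: Apply d again. Using the 1-form formula, the coefficient of dx ∧ dy in d(df) is ∂^2 f/∂x ∂y - ∂^2 f/∂y ∂x = (2*x) - (2*x) = 0 (equality of mixed partials for smooth f).
Similarly for dx ∧ dz and dy ∧ dz — all coefficients vanish. So d(df) = 0.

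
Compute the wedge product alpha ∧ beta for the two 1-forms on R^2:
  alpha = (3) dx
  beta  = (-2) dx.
alpha ∧ beta = 0

Distribute the wedge, using dx_i ∧ dx_j = -dx_j ∧ dx_i and dx_i ∧ dx_i = 0. For each pair (i, j) with i < j, the coefficient of dx_i ∧ dx_j in alpha ∧ beta is (alpha_i * beta_j - alpha_j * beta_i). Collecting: alpha ∧ beta = 0.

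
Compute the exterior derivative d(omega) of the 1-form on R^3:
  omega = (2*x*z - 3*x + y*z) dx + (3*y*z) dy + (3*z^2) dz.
d(omega) = (-z) dx ∧ dy + (-2*x - y) dx ∧ dz + (-3*y) dy ∧ dz

For a 1-form omega = sum_i f_i dx_i, the exterior derivative is
  d(omega) = sum_{i < j} (∂f_j/∂x_i - ∂f_i/∂x_j) dx_i ∧ dx_j.
  coefficient of dx ∧ dy: ∂f_2/∂x - ∂f_1/∂y = ∂(3*y*z)/∂x - ∂(2*x*z - 3*x + y*z)/∂y = -z
  coefficient of dx ∧ dz: ∂f_3/∂x - ∂f_1/∂z = ∂(3*z^2)/∂x - ∂(2*x*z - 3*x + y*z)/∂z = -2*x - y
  coefficient of dy ∧ dz: ∂f_3/∂y - ∂f_2/∂z = ∂(3*z^2)/∂y - ∂(3*y*z)/∂z = -3*y
Assembling: d(omega) = (-z) dx ∧ dy + (-2*x - y) dx ∧ dz + (-3*y) dy ∧ dz.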